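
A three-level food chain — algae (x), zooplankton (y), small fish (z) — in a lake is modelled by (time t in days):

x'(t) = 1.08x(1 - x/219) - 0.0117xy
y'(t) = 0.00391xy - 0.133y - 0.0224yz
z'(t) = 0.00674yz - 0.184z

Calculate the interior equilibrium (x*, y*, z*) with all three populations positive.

x* ≈ 154, y* ≈ 27.3, z* ≈ 21

From dz/dt = 0: 0.00674y* = 0.184, so y* = 27.3.
From dx/dt = 0: 1.08(1 - x*/219) = 0.0117·27.3, giving x* = 219·(1 - 0.296) = 154.
From dy/dt = 0: 0.00391·154 - 0.133 = 0.0224z*, so z* = 0.47/0.0224 = 21.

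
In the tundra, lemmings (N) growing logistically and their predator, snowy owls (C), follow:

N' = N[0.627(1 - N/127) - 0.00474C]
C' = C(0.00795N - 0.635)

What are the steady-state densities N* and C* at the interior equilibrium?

N* ≈ 79.9, C* ≈ 49.1

From dC/dt = 0 with C > 0: 0.00795N* = 0.635, so N* = 79.9.
Substitute into dN/dt = 0: 0.627(1 - 79.9/127) = 0.00474C*.
The bracket is 0.371, giving C* = 0.233/0.00474 = 49.1.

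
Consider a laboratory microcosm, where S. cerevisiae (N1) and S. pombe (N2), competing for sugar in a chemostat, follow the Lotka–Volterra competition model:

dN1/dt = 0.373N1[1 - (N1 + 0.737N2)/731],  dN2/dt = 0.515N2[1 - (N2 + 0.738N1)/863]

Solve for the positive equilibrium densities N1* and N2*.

Setting both brackets to zero gives the nullclines N1 + 0.737N2 = 731 and 0.738N1 + N2 = 863.
Substituting N2 = 863 - 0.738N1 into the first: N1(1 - 0.737·0.738) = 731 - 0.737·863.
So N1* = 95/0.456 = 208, and then N2* = 863 - 0.738·208 = 709.

N1* ≈ 208, N2* ≈ 709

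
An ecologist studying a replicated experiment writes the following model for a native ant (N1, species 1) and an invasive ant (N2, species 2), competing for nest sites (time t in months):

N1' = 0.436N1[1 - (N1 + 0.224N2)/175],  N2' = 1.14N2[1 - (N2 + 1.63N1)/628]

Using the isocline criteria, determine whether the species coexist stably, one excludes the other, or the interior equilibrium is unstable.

stable coexistence

Compare the nullcline intercepts: K1/α12 = 175/0.224 = 781 > K2 = 628; K2/α21 = 628/1.63 = 385 > K1 = 175.
Since both inequalities hold, each species can invade when rare, so the interior equilibrium is stable.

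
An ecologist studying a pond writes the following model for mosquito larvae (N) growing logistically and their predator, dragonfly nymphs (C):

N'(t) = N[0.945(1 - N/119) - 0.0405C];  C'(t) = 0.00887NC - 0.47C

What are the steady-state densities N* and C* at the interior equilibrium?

N* ≈ 53, C* ≈ 12.9

From dC/dt = 0 with C > 0: 0.00887N* = 0.47, so N* = 53.
Substitute into dN/dt = 0: 0.945(1 - 53/119) = 0.0405C*.
The bracket is 0.555, giving C* = 0.524/0.0405 = 12.9.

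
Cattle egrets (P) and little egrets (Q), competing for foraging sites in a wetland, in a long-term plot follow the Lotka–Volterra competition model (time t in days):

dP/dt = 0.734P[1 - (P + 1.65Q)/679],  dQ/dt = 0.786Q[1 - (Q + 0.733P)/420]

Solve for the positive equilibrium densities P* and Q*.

Setting both brackets to zero gives the nullclines P + 1.65Q = 679 and 0.733P + Q = 420.
Substituting Q = 420 - 0.733P into the first: P(1 - 1.65·0.733) = 679 - 1.65·420.
So P* = -14/-0.209 = 66.8, and then Q* = 420 - 0.733·66.8 = 371.

P* ≈ 66.8, Q* ≈ 371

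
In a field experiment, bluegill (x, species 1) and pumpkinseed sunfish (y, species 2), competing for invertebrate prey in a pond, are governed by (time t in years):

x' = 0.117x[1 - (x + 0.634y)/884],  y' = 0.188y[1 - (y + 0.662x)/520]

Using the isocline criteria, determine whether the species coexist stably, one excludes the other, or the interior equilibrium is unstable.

Compare the nullcline intercepts: K1/α12 = 884/0.634 = 1390 > K2 = 520; K2/α21 = 520/0.662 = 785 < K1 = 884.
Since the inequalities point opposite ways, species 1 can invade but species 2 cannot.

species 1 excludes species 2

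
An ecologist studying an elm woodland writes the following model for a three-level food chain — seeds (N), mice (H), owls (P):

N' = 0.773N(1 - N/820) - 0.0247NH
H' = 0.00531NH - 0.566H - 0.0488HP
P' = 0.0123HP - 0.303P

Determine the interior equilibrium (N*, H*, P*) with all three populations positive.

N* ≈ 175, H* ≈ 24.6, P* ≈ 7.39

From dP/dt = 0: 0.0123H* = 0.303, so H* = 24.6.
From dN/dt = 0: 0.773(1 - N*/820) = 0.0247·24.6, giving N* = 820·(1 - 0.787) = 175.
From dH/dt = 0: 0.00531·175 - 0.566 = 0.0488P*, so P* = 0.361/0.0488 = 7.39.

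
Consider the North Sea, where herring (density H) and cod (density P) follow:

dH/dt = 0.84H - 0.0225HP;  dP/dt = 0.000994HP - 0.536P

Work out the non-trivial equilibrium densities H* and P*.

Set dP/dt = 0 with P > 0: 0.000994H - 0.536 = 0, so H* = 0.536/0.000994 = 539.
Set dH/dt = 0 with H > 0: 0.84 - 0.0225P = 0, so P* = 0.84/0.0225 = 37.3.

H* ≈ 539, P* ≈ 37.3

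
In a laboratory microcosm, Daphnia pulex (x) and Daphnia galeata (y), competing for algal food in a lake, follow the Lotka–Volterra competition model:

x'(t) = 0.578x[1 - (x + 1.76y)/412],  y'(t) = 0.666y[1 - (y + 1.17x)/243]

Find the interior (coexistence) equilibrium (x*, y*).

x* ≈ 14.8, y* ≈ 226

Setting both brackets to zero gives the nullclines x + 1.76y = 412 and 1.17x + y = 243.
Substituting y = 243 - 1.17x into the first: x(1 - 1.76·1.17) = 412 - 1.76·243.
So x* = -15.7/-1.06 = 14.8, and then y* = 243 - 1.17·14.8 = 226.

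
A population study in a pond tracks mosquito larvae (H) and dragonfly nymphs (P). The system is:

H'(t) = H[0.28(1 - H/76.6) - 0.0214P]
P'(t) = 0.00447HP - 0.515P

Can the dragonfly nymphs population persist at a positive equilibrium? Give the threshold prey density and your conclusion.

Threshold H = 115; K < 115, so no, the predator goes extinct.

The predator equation gives dP/dt > 0 only when H > 0.515/0.00447 = 115.
Without the predator, H → K = 76.6. Since 76.6 < 115, the predator cannot invade.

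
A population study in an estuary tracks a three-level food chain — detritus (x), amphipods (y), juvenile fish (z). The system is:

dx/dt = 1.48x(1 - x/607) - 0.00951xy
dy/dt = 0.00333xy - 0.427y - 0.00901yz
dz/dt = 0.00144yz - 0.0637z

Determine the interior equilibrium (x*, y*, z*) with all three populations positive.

x* ≈ 434, y* ≈ 44.2, z* ≈ 113

From dz/dt = 0: 0.00144y* = 0.0637, so y* = 44.2.
From dx/dt = 0: 1.48(1 - x*/607) = 0.00951·44.2, giving x* = 607·(1 - 0.284) = 434.
From dy/dt = 0: 0.00333·434 - 0.427 = 0.00901z*, so z* = 1.02/0.00901 = 113.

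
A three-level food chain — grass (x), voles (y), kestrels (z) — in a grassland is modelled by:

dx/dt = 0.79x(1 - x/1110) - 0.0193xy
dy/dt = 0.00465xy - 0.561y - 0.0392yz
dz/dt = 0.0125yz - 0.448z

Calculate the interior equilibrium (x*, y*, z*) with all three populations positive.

x* ≈ 138, y* ≈ 35.8, z* ≈ 2.07

From dz/dt = 0: 0.0125y* = 0.448, so y* = 35.8.
From dx/dt = 0: 0.79(1 - x*/1110) = 0.0193·35.8, giving x* = 1110·(1 - 0.876) = 138.
From dy/dt = 0: 0.00465·138 - 0.561 = 0.0392z*, so z* = 0.0812/0.0392 = 2.07.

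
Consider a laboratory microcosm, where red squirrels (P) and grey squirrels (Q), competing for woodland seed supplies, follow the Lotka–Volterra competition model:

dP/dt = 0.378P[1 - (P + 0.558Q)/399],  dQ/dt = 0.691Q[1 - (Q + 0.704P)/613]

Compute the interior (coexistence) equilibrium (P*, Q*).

Setting both brackets to zero gives the nullclines P + 0.558Q = 399 and 0.704P + Q = 613.
Substituting Q = 613 - 0.704P into the first: P(1 - 0.558·0.704) = 399 - 0.558·613.
So P* = 56.9/0.607 = 93.8, and then Q* = 613 - 0.704·93.8 = 547.

P* ≈ 93.8, Q* ≈ 547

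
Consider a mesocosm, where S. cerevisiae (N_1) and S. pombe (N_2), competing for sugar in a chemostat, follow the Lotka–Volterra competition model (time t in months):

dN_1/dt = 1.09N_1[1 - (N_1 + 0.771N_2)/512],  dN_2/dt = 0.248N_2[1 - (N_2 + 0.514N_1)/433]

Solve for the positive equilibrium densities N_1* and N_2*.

Setting both brackets to zero gives the nullclines N_1 + 0.771N_2 = 512 and 0.514N_1 + N_2 = 433.
Substituting N_2 = 433 - 0.514N_1 into the first: N_1(1 - 0.771·0.514) = 512 - 0.771·433.
So N_1* = 178/0.604 = 295, and then N_2* = 433 - 0.514·295 = 281.

N_1* ≈ 295, N_2* ≈ 281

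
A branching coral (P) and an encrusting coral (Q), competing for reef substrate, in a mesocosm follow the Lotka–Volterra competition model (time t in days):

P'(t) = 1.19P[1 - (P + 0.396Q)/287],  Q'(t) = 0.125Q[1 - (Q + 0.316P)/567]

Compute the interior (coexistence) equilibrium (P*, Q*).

P* ≈ 71.4, Q* ≈ 544

Setting both brackets to zero gives the nullclines P + 0.396Q = 287 and 0.316P + Q = 567.
Substituting Q = 567 - 0.316P into the first: P(1 - 0.396·0.316) = 287 - 0.396·567.
So P* = 62.5/0.875 = 71.4, and then Q* = 567 - 0.316·71.4 = 544.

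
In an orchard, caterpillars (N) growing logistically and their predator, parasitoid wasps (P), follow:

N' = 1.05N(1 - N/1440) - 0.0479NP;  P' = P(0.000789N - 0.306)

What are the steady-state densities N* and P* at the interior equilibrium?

N* ≈ 388, P* ≈ 16

From dP/dt = 0 with P > 0: 0.000789N* = 0.306, so N* = 388.
Substitute into dN/dt = 0: 1.05(1 - 388/1440) = 0.0479P*.
The bracket is 0.731, giving P* = 0.767/0.0479 = 16.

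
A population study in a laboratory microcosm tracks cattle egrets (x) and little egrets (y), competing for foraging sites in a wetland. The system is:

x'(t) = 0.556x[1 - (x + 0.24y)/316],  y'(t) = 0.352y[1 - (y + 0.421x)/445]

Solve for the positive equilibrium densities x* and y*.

Setting both brackets to zero gives the nullclines x + 0.24y = 316 and 0.421x + y = 445.
Substituting y = 445 - 0.421x into the first: x(1 - 0.24·0.421) = 316 - 0.24·445.
So x* = 209/0.899 = 233, and then y* = 445 - 0.421·233 = 347.

x* ≈ 233, y* ≈ 347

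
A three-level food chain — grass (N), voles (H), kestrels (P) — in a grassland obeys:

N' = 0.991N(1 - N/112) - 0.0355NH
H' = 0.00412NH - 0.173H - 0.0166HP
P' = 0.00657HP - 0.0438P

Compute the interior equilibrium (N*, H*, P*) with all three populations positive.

N* ≈ 85.3, H* ≈ 6.67, P* ≈ 10.7

From dP/dt = 0: 0.00657H* = 0.0438, so H* = 6.67.
From dN/dt = 0: 0.991(1 - N*/112) = 0.0355·6.67, giving N* = 112·(1 - 0.239) = 85.3.
From dH/dt = 0: 0.00412·85.3 - 0.173 = 0.0166P*, so P* = 0.178/0.0166 = 10.7.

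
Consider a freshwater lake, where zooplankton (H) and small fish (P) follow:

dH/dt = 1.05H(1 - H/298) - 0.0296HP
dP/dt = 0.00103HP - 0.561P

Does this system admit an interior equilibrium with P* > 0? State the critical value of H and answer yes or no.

The predator equation gives dP/dt > 0 only when H > 0.561/0.00103 = 545.
Without the predator, H → K = 298. Since 298 < 545, the predator cannot invade.

Threshold H = 545; K < 545, so no, the predator goes extinct.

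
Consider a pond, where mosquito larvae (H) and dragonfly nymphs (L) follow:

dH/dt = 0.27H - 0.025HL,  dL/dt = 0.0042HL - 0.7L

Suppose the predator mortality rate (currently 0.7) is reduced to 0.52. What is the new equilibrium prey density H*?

H* ≈ 124

At the interior fixed point, setting dL/dt = 0 with L > 0 fixes H* = (predator death rate)/(HL coefficient) — independent of the other coefficients.
With the change, H* = 0.52/0.0042 = 124; it falls from 167.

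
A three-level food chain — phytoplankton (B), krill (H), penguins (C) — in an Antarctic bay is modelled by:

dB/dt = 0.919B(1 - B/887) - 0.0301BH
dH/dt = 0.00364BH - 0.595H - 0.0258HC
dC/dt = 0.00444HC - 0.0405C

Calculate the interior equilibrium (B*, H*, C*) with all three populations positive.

B* ≈ 622, H* ≈ 9.12, C* ≈ 64.7

From dC/dt = 0: 0.00444H* = 0.0405, so H* = 9.12.
From dB/dt = 0: 0.919(1 - B*/887) = 0.0301·9.12, giving B* = 887·(1 - 0.299) = 622.
From dH/dt = 0: 0.00364·622 - 0.595 = 0.0258C*, so C* = 1.67/0.0258 = 64.7.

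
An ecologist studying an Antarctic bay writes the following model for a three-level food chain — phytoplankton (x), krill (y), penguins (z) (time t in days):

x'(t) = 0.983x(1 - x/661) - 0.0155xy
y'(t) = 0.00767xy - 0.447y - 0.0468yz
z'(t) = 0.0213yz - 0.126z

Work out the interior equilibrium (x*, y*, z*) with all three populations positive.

x* ≈ 599, y* ≈ 5.92, z* ≈ 88.7

From dz/dt = 0: 0.0213y* = 0.126, so y* = 5.92.
From dx/dt = 0: 0.983(1 - x*/661) = 0.0155·5.92, giving x* = 661·(1 - 0.0933) = 599.
From dy/dt = 0: 0.00767·599 - 0.447 = 0.0468z*, so z* = 4.15/0.0468 = 88.7.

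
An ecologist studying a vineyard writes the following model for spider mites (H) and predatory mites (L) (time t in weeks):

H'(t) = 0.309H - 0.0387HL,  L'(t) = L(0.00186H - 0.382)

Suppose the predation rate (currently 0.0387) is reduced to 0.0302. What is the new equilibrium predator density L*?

At the interior fixed point, setting dH/dt = 0 with H > 0 fixes L* = (prey growth rate)/(HL coefficient) — independent of the other coefficients.
With the change, L* = 0.309/0.0302 = 10.2; it rises from 7.98.

L* ≈ 10.2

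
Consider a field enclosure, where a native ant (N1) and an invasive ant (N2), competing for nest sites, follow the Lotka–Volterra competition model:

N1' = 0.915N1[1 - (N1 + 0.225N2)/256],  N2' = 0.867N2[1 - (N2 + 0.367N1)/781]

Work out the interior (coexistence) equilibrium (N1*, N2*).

Setting both brackets to zero gives the nullclines N1 + 0.225N2 = 256 and 0.367N1 + N2 = 781.
Substituting N2 = 781 - 0.367N1 into the first: N1(1 - 0.225·0.367) = 256 - 0.225·781.
So N1* = 80.3/0.917 = 87.5, and then N2* = 781 - 0.367·87.5 = 749.

N1* ≈ 87.5, N2* ≈ 749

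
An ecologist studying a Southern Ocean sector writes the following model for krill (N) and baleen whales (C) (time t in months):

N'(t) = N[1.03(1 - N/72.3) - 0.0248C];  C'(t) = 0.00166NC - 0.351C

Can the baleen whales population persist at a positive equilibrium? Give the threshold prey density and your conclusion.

The predator equation gives dC/dt > 0 only when N > 0.351/0.00166 = 211.
Without the predator, N → K = 72.3. Since 72.3 < 211, the predator cannot invade.

Threshold N = 211; K < 211, so no, the predator goes extinct.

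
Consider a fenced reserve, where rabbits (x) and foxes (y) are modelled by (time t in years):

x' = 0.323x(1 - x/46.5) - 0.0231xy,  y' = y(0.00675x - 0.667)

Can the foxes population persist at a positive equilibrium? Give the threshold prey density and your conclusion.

Threshold x = 98.8; K < 98.8, so no, the predator goes extinct.

The predator equation gives dy/dt > 0 only when x > 0.667/0.00675 = 98.8.
Without the predator, x → K = 46.5. Since 46.5 < 98.8, the predator cannot invade.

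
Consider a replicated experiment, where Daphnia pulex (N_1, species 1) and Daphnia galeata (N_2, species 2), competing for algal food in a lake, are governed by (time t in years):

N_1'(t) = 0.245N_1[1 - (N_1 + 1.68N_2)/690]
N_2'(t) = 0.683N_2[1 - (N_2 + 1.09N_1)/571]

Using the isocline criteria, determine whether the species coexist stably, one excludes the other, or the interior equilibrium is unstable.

unstable coexistence (outcome depends on initial conditions)

Compare the nullcline intercepts: K1/α12 = 690/1.68 = 411 < K2 = 571; K2/α21 = 571/1.09 = 524 < K1 = 690.
Since both are reversed, neither can invade when rare; the interior point is a saddle.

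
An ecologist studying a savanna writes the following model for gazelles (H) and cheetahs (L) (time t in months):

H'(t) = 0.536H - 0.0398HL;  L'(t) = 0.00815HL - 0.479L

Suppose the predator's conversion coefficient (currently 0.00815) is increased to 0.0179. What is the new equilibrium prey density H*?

At the interior fixed point, setting dL/dt = 0 with L > 0 fixes H* = (predator death rate)/(HL coefficient) — independent of the other coefficients.
With the change, H* = 0.479/0.0179 = 26.8; it falls from 58.8.

H* ≈ 26.8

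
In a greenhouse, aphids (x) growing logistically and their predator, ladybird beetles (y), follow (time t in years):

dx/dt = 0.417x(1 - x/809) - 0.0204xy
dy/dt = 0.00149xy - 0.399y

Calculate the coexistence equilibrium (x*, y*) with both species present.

From dy/dt = 0 with y > 0: 0.00149x* = 0.399, so x* = 268.
Substitute into dx/dt = 0: 0.417(1 - 268/809) = 0.0204y*.
The bracket is 0.669, giving y* = 0.279/0.0204 = 13.7.

x* ≈ 268, y* ≈ 13.7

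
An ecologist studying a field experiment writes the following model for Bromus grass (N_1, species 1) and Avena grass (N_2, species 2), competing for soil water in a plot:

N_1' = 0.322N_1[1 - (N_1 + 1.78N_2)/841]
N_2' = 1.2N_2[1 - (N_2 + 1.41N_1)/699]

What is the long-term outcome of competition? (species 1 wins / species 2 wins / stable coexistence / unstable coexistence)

Compare the nullcline intercepts: K1/α12 = 841/1.78 = 472 < K2 = 699; K2/α21 = 699/1.41 = 496 < K1 = 841.
Since both are reversed, neither can invade when rare; the interior point is a saddle.

unstable coexistence (outcome depends on initial conditions)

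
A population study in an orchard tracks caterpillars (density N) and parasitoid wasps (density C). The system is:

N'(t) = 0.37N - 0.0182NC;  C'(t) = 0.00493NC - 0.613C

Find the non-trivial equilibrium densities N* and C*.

Set dC/dt = 0 with C > 0: 0.00493N - 0.613 = 0, so N* = 0.613/0.00493 = 124.
Set dN/dt = 0 with N > 0: 0.37 - 0.0182C = 0, so C* = 0.37/0.0182 = 20.3.

N* ≈ 124, C* ≈ 20.3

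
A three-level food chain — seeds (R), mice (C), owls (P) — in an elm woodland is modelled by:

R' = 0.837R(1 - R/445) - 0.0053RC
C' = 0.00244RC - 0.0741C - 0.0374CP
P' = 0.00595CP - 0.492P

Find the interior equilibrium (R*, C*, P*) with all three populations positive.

From dP/dt = 0: 0.00595C* = 0.492, so C* = 82.7.
From dR/dt = 0: 0.837(1 - R*/445) = 0.0053·82.7, giving R* = 445·(1 - 0.524) = 212.
From dC/dt = 0: 0.00244·212 - 0.0741 = 0.0374P*, so P* = 0.443/0.0374 = 11.8.

R* ≈ 212, C* ≈ 82.7, P* ≈ 11.8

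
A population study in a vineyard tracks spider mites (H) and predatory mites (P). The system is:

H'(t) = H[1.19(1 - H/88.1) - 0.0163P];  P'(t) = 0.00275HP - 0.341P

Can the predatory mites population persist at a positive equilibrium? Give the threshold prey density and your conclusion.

The predator equation gives dP/dt > 0 only when H > 0.341/0.00275 = 124.
Without the predator, H → K = 88.1. Since 88.1 < 124, the predator cannot invade.

Threshold H = 124; K < 124, so no, the predator goes extinct.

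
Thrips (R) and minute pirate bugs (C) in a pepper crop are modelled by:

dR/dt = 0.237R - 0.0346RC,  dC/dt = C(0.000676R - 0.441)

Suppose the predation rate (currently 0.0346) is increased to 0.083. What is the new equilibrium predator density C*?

C* ≈ 2.86

At the interior fixed point, setting dR/dt = 0 with R > 0 fixes C* = (prey growth rate)/(RC coefficient) — independent of the other coefficients.
With the change, C* = 0.237/0.083 = 2.86; it falls from 6.85.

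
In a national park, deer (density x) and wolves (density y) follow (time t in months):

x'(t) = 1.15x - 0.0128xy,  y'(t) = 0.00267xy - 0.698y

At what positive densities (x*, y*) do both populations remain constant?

x* ≈ 261, y* ≈ 89.8

Set dy/dt = 0 with y > 0: 0.00267x - 0.698 = 0, so x* = 0.698/0.00267 = 261.
Set dx/dt = 0 with x > 0: 1.15 - 0.0128y = 0, so y* = 1.15/0.0128 = 89.8.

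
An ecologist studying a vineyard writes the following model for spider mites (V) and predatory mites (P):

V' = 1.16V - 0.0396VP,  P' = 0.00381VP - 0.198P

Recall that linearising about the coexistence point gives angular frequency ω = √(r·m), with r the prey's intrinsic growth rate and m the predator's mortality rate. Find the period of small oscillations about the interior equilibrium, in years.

Here r = 1.16 and m = 0.198, so r·m = 0.23.
ω = √0.23 = 0.479 per year, hence T = 2π/ω ≈ 13.1 years.

T ≈ 13.1 years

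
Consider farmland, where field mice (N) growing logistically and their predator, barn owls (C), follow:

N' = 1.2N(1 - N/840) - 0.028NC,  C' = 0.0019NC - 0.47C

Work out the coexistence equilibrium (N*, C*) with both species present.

From dC/dt = 0 with C > 0: 0.0019N* = 0.47, so N* = 247.
Substitute into dN/dt = 0: 1.2(1 - 247/840) = 0.028C*.
The bracket is 0.706, giving C* = 0.847/0.028 = 30.2.

N* ≈ 247, C* ≈ 30.2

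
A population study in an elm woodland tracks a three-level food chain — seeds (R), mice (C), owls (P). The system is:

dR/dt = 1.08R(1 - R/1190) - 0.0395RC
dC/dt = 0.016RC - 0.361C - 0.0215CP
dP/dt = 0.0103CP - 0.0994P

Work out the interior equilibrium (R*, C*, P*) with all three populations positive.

R* ≈ 770, C* ≈ 9.65, P* ≈ 556

From dP/dt = 0: 0.0103C* = 0.0994, so C* = 9.65.
From dR/dt = 0: 1.08(1 - R*/1190) = 0.0395·9.65, giving R* = 1190·(1 - 0.353) = 770.
From dC/dt = 0: 0.016·770 - 0.361 = 0.0215P*, so P* = 12/0.0215 = 556.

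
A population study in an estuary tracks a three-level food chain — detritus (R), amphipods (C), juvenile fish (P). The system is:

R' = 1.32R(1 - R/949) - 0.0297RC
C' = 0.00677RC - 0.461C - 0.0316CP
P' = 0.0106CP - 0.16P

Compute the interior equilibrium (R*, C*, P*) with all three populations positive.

R* ≈ 627, C* ≈ 15.1, P* ≈ 120

From dP/dt = 0: 0.0106C* = 0.16, so C* = 15.1.
From dR/dt = 0: 1.32(1 - R*/949) = 0.0297·15.1, giving R* = 949·(1 - 0.34) = 627.
From dC/dt = 0: 0.00677·627 - 0.461 = 0.0316P*, so P* = 3.78/0.0316 = 120.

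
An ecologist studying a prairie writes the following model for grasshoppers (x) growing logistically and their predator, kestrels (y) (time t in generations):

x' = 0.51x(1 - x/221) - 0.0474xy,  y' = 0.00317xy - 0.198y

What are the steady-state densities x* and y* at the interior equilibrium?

From dy/dt = 0 with y > 0: 0.00317x* = 0.198, so x* = 62.5.
Substitute into dx/dt = 0: 0.51(1 - 62.5/221) = 0.0474y*.
The bracket is 0.717, giving y* = 0.366/0.0474 = 7.72.

x* ≈ 62.5, y* ≈ 7.72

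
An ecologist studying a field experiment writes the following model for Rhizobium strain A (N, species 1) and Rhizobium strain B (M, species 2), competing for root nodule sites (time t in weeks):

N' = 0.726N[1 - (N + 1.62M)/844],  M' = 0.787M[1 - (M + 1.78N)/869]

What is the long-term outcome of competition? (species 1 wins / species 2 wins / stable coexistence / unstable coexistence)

unstable coexistence (outcome depends on initial conditions)

Compare the nullcline intercepts: K1/α12 = 844/1.62 = 521 < K2 = 869; K2/α21 = 869/1.78 = 488 < K1 = 844.
Since both are reversed, neither can invade when rare; the interior point is a saddle.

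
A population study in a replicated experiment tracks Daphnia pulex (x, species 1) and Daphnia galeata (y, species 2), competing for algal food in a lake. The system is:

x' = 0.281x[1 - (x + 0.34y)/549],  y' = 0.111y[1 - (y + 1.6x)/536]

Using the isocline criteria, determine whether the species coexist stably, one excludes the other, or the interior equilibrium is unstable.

species 1 excludes species 2

Compare the nullcline intercepts: K1/α12 = 549/0.34 = 1610 > K2 = 536; K2/α21 = 536/1.6 = 335 < K1 = 549.
Since the inequalities point opposite ways, species 1 can invade but species 2 cannot.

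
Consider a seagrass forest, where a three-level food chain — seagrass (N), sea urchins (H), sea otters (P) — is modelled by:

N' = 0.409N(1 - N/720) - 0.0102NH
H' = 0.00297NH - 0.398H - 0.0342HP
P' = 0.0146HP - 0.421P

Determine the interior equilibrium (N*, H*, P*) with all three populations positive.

N* ≈ 202, H* ≈ 28.8, P* ≈ 5.92

From dP/dt = 0: 0.0146H* = 0.421, so H* = 28.8.
From dN/dt = 0: 0.409(1 - N*/720) = 0.0102·28.8, giving N* = 720·(1 - 0.719) = 202.
From dH/dt = 0: 0.00297·202 - 0.398 = 0.0342P*, so P* = 0.203/0.0342 = 5.92.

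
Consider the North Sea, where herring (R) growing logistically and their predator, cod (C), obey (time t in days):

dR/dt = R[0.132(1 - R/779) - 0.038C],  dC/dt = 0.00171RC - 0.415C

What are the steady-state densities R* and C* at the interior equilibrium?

From dC/dt = 0 with C > 0: 0.00171R* = 0.415, so R* = 243.
Substitute into dR/dt = 0: 0.132(1 - 243/779) = 0.038C*.
The bracket is 0.688, giving C* = 0.0909/0.038 = 2.39.

R* ≈ 243, C* ≈ 2.39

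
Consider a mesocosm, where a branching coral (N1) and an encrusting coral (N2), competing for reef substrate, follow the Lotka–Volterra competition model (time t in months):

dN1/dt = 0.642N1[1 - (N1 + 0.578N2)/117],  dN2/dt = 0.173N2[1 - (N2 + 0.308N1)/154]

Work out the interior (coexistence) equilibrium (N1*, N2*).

Setting both brackets to zero gives the nullclines N1 + 0.578N2 = 117 and 0.308N1 + N2 = 154.
Substituting N2 = 154 - 0.308N1 into the first: N1(1 - 0.578·0.308) = 117 - 0.578·154.
So N1* = 28/0.822 = 34, and then N2* = 154 - 0.308·34 = 144.

N1* ≈ 34, N2* ≈ 144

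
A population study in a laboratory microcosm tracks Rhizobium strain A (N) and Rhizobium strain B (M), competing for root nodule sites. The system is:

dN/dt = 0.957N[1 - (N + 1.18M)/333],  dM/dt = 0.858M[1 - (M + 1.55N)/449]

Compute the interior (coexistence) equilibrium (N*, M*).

N* ≈ 237, M* ≈ 81

Setting both brackets to zero gives the nullclines N + 1.18M = 333 and 1.55N + M = 449.
Substituting M = 449 - 1.55N into the first: N(1 - 1.18·1.55) = 333 - 1.18·449.
So N* = -197/-0.829 = 237, and then M* = 449 - 1.55·237 = 81.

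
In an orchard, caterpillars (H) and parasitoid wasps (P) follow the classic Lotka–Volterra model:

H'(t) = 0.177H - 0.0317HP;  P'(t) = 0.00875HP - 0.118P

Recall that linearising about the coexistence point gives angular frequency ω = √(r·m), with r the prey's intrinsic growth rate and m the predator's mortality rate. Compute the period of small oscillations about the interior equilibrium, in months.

Here r = 0.177 and m = 0.118, so r·m = 0.0209.
ω = √0.0209 = 0.145 per month, hence T = 2π/ω ≈ 43.5 months.

T ≈ 43.5 months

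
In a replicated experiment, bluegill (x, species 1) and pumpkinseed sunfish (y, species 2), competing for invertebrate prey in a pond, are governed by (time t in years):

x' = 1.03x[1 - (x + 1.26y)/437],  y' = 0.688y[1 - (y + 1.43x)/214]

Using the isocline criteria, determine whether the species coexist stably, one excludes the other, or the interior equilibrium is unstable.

species 1 excludes species 2

Compare the nullcline intercepts: K1/α12 = 437/1.26 = 347 > K2 = 214; K2/α21 = 214/1.43 = 150 < K1 = 437.
Since the inequalities point opposite ways, species 1 can invade but species 2 cannot.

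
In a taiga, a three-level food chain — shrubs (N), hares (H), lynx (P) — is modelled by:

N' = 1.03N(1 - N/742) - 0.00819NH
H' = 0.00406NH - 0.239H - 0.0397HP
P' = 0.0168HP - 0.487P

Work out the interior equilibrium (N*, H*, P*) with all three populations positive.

N* ≈ 571, H* ≈ 29, P* ≈ 52.4

From dP/dt = 0: 0.0168H* = 0.487, so H* = 29.
From dN/dt = 0: 1.03(1 - N*/742) = 0.00819·29, giving N* = 742·(1 - 0.23) = 571.
From dH/dt = 0: 0.00406·571 - 0.239 = 0.0397P*, so P* = 2.08/0.0397 = 52.4.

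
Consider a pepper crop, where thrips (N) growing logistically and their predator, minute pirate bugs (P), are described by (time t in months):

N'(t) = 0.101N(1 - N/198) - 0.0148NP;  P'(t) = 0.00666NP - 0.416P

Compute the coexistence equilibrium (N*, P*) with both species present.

From dP/dt = 0 with P > 0: 0.00666N* = 0.416, so N* = 62.5.
Substitute into dN/dt = 0: 0.101(1 - 62.5/198) = 0.0148P*.
The bracket is 0.685, giving P* = 0.0691/0.0148 = 4.67.

N* ≈ 62.5, P* ≈ 4.67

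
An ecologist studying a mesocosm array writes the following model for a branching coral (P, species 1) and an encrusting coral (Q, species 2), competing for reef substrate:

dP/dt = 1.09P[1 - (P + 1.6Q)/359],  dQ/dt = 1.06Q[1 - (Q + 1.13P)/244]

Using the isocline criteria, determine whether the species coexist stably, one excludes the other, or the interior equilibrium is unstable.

unstable coexistence (outcome depends on initial conditions)

Compare the nullcline intercepts: K1/α12 = 359/1.6 = 224 < K2 = 244; K2/α21 = 244/1.13 = 216 < K1 = 359.
Since both are reversed, neither can invade when rare; the interior point is a saddle.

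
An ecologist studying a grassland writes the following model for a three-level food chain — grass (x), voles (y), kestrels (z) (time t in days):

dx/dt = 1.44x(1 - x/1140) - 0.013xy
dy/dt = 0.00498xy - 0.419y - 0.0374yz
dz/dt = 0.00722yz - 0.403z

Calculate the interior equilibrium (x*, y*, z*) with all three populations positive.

From dz/dt = 0: 0.00722y* = 0.403, so y* = 55.8.
From dx/dt = 0: 1.44(1 - x*/1140) = 0.013·55.8, giving x* = 1140·(1 - 0.504) = 566.
From dy/dt = 0: 0.00498·566 - 0.419 = 0.0374z*, so z* = 2.4/0.0374 = 64.1.

x* ≈ 566, y* ≈ 55.8, z* ≈ 64.1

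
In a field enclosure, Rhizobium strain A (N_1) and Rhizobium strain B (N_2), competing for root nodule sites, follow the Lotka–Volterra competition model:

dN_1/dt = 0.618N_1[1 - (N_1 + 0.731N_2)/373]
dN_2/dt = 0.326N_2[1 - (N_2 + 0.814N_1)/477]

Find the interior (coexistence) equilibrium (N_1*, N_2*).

N_1* ≈ 60, N_2* ≈ 428

Setting both brackets to zero gives the nullclines N_1 + 0.731N_2 = 373 and 0.814N_1 + N_2 = 477.
Substituting N_2 = 477 - 0.814N_1 into the first: N_1(1 - 0.731·0.814) = 373 - 0.731·477.
So N_1* = 24.3/0.405 = 60, and then N_2* = 477 - 0.814·60 = 428.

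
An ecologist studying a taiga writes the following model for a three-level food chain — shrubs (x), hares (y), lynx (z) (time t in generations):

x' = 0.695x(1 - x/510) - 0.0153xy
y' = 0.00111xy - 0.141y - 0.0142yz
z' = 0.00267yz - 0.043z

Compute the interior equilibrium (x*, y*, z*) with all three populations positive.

x* ≈ 329, y* ≈ 16.1, z* ≈ 15.8

From dz/dt = 0: 0.00267y* = 0.043, so y* = 16.1.
From dx/dt = 0: 0.695(1 - x*/510) = 0.0153·16.1, giving x* = 510·(1 - 0.355) = 329.
From dy/dt = 0: 0.00111·329 - 0.141 = 0.0142z*, so z* = 0.224/0.0142 = 15.8.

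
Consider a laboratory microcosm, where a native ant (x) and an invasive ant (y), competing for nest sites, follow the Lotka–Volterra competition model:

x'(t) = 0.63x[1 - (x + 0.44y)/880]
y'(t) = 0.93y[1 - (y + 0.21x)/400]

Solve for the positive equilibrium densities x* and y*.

Setting both brackets to zero gives the nullclines x + 0.44y = 880 and 0.21x + y = 400.
Substituting y = 400 - 0.21x into the first: x(1 - 0.44·0.21) = 880 - 0.44·400.
So x* = 704/0.908 = 776, and then y* = 400 - 0.21·776 = 237.

x* ≈ 776, y* ≈ 237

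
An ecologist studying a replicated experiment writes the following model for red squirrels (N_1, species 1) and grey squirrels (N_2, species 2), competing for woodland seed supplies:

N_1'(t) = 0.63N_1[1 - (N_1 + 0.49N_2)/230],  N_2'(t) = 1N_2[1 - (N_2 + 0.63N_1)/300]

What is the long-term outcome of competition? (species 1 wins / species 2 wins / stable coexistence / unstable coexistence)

stable coexistence

Compare the nullcline intercepts: K1/α12 = 230/0.49 = 469 > K2 = 300; K2/α21 = 300/0.63 = 476 > K1 = 230.
Since both inequalities hold, each species can invade when rare, so the interior equilibrium is stable.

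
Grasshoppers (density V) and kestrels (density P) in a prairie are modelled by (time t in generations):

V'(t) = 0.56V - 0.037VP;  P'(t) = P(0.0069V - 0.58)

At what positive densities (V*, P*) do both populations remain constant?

Set dP/dt = 0 with P > 0: 0.0069V - 0.58 = 0, so V* = 0.58/0.0069 = 84.1.
Set dV/dt = 0 with V > 0: 0.56 - 0.037P = 0, so P* = 0.56/0.037 = 15.1.

V* ≈ 84.1, P* ≈ 15.1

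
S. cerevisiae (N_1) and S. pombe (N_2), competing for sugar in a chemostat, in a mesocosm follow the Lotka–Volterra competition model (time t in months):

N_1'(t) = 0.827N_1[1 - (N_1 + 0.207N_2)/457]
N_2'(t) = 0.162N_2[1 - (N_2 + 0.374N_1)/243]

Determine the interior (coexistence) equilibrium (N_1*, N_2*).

Setting both brackets to zero gives the nullclines N_1 + 0.207N_2 = 457 and 0.374N_1 + N_2 = 243.
Substituting N_2 = 243 - 0.374N_1 into the first: N_1(1 - 0.207·0.374) = 457 - 0.207·243.
So N_1* = 407/0.923 = 441, and then N_2* = 243 - 0.374·441 = 78.1.

N_1* ≈ 441, N_2* ≈ 78.1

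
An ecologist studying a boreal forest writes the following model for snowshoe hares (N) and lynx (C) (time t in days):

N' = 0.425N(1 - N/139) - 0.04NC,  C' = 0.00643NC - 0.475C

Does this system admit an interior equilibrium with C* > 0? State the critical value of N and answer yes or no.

The predator equation gives dC/dt > 0 only when N > 0.475/0.00643 = 73.9.
Without the predator, N → K = 139. Since 139 > 73.9, the predator can invade and persist.

Threshold N = 73.9; K > 73.9, so yes, the predator persists.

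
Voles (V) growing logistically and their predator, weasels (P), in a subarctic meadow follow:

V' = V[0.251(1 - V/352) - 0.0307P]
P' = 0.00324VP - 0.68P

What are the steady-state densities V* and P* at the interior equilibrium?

V* ≈ 210, P* ≈ 3.3

From dP/dt = 0 with P > 0: 0.00324V* = 0.68, so V* = 210.
Substitute into dV/dt = 0: 0.251(1 - 210/352) = 0.0307P*.
The bracket is 0.404, giving P* = 0.101/0.0307 = 3.3.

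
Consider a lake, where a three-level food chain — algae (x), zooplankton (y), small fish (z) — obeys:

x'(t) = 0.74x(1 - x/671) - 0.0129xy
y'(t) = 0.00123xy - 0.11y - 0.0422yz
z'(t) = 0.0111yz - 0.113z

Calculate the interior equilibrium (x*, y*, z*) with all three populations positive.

x* ≈ 552, y* ≈ 10.2, z* ≈ 13.5

From dz/dt = 0: 0.0111y* = 0.113, so y* = 10.2.
From dx/dt = 0: 0.74(1 - x*/671) = 0.0129·10.2, giving x* = 671·(1 - 0.177) = 552.
From dy/dt = 0: 0.00123·552 - 0.11 = 0.0422z*, so z* = 0.569/0.0422 = 13.5.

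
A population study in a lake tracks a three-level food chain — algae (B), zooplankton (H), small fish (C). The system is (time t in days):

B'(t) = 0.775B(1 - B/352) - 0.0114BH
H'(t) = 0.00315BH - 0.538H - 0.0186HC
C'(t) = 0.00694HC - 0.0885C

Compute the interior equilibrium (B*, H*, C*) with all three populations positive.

B* ≈ 286, H* ≈ 12.8, C* ≈ 19.5

From dC/dt = 0: 0.00694H* = 0.0885, so H* = 12.8.
From dB/dt = 0: 0.775(1 - B*/352) = 0.0114·12.8, giving B* = 352·(1 - 0.188) = 286.
From dH/dt = 0: 0.00315·286 - 0.538 = 0.0186C*, so C* = 0.363/0.0186 = 19.5.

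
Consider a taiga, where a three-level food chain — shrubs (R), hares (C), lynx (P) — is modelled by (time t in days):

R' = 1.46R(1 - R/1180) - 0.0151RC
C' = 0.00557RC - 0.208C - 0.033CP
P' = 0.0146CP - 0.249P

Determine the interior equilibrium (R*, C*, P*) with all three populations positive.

R* ≈ 972, C* ≈ 17.1, P* ≈ 158

From dP/dt = 0: 0.0146C* = 0.249, so C* = 17.1.
From dR/dt = 0: 1.46(1 - R*/1180) = 0.0151·17.1, giving R* = 1180·(1 - 0.176) = 972.
From dC/dt = 0: 0.00557·972 - 0.208 = 0.033P*, so P* = 5.21/0.033 = 158.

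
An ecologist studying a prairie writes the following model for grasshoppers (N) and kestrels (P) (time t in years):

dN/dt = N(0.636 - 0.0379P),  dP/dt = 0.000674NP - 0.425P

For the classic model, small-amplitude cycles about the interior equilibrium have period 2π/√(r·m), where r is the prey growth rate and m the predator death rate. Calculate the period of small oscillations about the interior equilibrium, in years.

Here r = 0.636 and m = 0.425, so r·m = 0.27.
ω = √0.27 = 0.52 per year, hence T = 2π/ω ≈ 12.1 years.

T ≈ 12.1 years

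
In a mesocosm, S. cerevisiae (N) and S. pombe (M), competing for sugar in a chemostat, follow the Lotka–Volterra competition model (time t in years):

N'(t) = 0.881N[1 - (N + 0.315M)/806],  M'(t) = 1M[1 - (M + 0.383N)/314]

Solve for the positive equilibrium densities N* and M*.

N* ≈ 804, M* ≈ 6.03

Setting both brackets to zero gives the nullclines N + 0.315M = 806 and 0.383N + M = 314.
Substituting M = 314 - 0.383N into the first: N(1 - 0.315·0.383) = 806 - 0.315·314.
So N* = 707/0.879 = 804, and then M* = 314 - 0.383·804 = 6.03.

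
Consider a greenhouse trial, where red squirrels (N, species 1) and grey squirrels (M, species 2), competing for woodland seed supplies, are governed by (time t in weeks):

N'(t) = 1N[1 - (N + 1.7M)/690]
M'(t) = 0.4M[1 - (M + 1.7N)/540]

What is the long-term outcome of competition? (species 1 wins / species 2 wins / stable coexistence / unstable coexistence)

Compare the nullcline intercepts: K1/α12 = 690/1.7 = 406 < K2 = 540; K2/α21 = 540/1.7 = 318 < K1 = 690.
Since both are reversed, neither can invade when rare; the interior point is a saddle.

unstable coexistence (outcome depends on initial conditions)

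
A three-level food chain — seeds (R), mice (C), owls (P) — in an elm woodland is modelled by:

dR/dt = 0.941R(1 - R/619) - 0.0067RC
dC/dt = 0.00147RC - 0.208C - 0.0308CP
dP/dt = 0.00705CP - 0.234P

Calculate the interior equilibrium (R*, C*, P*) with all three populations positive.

From dP/dt = 0: 0.00705C* = 0.234, so C* = 33.2.
From dR/dt = 0: 0.941(1 - R*/619) = 0.0067·33.2, giving R* = 619·(1 - 0.236) = 473.
From dC/dt = 0: 0.00147·473 - 0.208 = 0.0308P*, so P* = 0.487/0.0308 = 15.8.

R* ≈ 473, C* ≈ 33.2, P* ≈ 15.8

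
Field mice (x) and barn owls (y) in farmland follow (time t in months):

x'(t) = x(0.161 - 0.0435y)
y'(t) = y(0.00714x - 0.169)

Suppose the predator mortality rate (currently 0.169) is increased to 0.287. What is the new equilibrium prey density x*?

x* ≈ 40.2

At the interior fixed point, setting dy/dt = 0 with y > 0 fixes x* = (predator death rate)/(xy coefficient) — independent of the other coefficients.
With the change, x* = 0.287/0.00714 = 40.2; it rises from 23.7.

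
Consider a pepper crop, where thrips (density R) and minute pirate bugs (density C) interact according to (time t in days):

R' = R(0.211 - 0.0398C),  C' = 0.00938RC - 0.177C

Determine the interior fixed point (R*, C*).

Set dC/dt = 0 with C > 0: 0.00938R - 0.177 = 0, so R* = 0.177/0.00938 = 18.9.
Set dR/dt = 0 with R > 0: 0.211 - 0.0398C = 0, so C* = 0.211/0.0398 = 5.3.

R* ≈ 18.9, C* ≈ 5.3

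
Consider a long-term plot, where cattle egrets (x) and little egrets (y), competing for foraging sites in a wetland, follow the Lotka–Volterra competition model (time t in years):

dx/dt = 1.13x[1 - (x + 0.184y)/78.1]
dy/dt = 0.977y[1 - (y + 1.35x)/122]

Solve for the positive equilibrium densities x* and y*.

Setting both brackets to zero gives the nullclines x + 0.184y = 78.1 and 1.35x + y = 122.
Substituting y = 122 - 1.35x into the first: x(1 - 0.184·1.35) = 78.1 - 0.184·122.
So x* = 55.7/0.752 = 74, and then y* = 122 - 1.35·74 = 22.

x* ≈ 74, y* ≈ 22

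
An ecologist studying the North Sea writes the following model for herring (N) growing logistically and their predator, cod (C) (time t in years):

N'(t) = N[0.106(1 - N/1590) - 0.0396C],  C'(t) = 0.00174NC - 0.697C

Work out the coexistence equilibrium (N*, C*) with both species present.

N* ≈ 401, C* ≈ 2

From dC/dt = 0 with C > 0: 0.00174N* = 0.697, so N* = 401.
Substitute into dN/dt = 0: 0.106(1 - 401/1590) = 0.0396C*.
The bracket is 0.748, giving C* = 0.0793/0.0396 = 2.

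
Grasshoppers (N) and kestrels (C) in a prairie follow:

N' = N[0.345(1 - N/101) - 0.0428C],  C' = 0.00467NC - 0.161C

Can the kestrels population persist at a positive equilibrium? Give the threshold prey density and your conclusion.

Threshold N = 34.5; K > 34.5, so yes, the predator persists.

The predator equation gives dC/dt > 0 only when N > 0.161/0.00467 = 34.5.
Without the predator, N → K = 101. Since 101 > 34.5, the predator can invade and persist.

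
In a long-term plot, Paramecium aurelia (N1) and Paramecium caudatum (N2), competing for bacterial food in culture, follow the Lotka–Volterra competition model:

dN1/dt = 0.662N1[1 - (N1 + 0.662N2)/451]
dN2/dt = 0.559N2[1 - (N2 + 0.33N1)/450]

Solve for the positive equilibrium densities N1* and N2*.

Setting both brackets to zero gives the nullclines N1 + 0.662N2 = 451 and 0.33N1 + N2 = 450.
Substituting N2 = 450 - 0.33N1 into the first: N1(1 - 0.662·0.33) = 451 - 0.662·450.
So N1* = 153/0.782 = 196, and then N2* = 450 - 0.33·196 = 385.

N1* ≈ 196, N2* ≈ 385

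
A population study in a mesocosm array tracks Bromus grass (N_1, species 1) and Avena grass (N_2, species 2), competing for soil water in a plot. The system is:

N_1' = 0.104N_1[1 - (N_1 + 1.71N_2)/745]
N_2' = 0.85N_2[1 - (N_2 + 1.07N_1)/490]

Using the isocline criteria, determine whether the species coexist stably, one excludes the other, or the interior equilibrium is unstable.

unstable coexistence (outcome depends on initial conditions)

Compare the nullcline intercepts: K1/α12 = 745/1.71 = 436 < K2 = 490; K2/α21 = 490/1.07 = 458 < K1 = 745.
Since both are reversed, neither can invade when rare; the interior point is a saddle.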